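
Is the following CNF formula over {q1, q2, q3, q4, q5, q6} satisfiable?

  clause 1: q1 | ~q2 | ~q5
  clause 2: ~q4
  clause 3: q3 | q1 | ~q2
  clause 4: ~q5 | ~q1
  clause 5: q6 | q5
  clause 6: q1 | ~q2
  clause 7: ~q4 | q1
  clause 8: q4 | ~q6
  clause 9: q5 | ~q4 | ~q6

From the singleton clause (~q4), q4 = 0.
From the singleton clause (~q6), q6 = 0.
From the singleton clause (q5), q5 = 1.
From the singleton clause (~q1), q1 = 0.
From the singleton clause (~q2), q2 = 0.
Every clause is now satisfied; q3 is unconstrained.
A satisfying assignment: q1=0; q2=0; q3=1; q4=0; q5=1; q6=0.

Satisfiable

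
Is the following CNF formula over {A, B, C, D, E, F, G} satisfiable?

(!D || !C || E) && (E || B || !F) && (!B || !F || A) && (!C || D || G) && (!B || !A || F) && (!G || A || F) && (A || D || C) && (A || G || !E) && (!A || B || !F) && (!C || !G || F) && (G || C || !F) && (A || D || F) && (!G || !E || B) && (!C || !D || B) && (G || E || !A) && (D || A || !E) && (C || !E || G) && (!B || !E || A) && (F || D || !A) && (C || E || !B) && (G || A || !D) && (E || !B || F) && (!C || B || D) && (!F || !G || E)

Try D = false.
Try C = true.
(G) alone gives G = true.
(F) alone gives F = true.
(B) alone gives B = true.
(A) alone gives A = true.
(E) alone gives E = true.
This assignment satisfies each clause.
A satisfying assignment: A ↦ true,  B ↦ true,  C ↦ true,  D ↦ false,  E ↦ true,  F ↦ true,  G ↦ true.

Yes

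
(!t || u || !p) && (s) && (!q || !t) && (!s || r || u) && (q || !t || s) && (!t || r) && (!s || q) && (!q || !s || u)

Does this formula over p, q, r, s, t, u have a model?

Yes

(s) alone gives s = true.
(q) alone gives q = true.
(!t) alone gives t = false.
(u) alone gives u = true.
All clauses hold; p, r can take either value.
A satisfying assignment: p=false,  q=true,  r=true,  s=true,  t=false,  u=true.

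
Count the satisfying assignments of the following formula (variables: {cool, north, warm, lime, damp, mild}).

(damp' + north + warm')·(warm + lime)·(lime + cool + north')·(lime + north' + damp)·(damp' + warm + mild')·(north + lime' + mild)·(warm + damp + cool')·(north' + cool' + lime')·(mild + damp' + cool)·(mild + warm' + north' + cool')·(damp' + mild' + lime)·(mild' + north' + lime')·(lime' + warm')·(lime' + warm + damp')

6

There are 2^6 = 64 truth assignments over (cool, north, warm, lime, damp, mild).
Split on north. With north = 1, the clauses containing north are satisfied and north' drops from the rest; 1 of the 2^5 = 32 assignments to the other variables satisfy what remains.
With north = 0, by the same count on the reduced clause set, 5 assignments work.
(One model: cool=F, north=F, warm=F, lime=T, damp=F, mild=T.)
Total: 1 + 5 = 6.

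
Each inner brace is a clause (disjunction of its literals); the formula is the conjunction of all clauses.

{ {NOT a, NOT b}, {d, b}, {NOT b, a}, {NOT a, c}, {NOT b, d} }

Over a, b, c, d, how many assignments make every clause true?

There are 2^4 = 16 truth assignments over (a, b, c, d).
Split on b. With b = true, the clauses containing b are satisfied and NOT b drops from the rest; 0 of the 2^3 = 8 assignments to the other variables satisfy what remains.
With b = false, by the same count on the reduced clause set, 3 assignments work.
Total: 0 + 3 = 3.

3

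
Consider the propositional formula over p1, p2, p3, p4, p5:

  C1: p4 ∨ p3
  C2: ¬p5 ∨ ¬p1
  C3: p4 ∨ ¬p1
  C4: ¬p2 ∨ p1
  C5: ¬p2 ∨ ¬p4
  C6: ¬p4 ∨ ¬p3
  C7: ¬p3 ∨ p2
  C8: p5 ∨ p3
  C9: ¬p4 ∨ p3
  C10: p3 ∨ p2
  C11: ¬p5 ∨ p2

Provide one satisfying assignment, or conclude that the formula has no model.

Suppose p4 = True.
The clause (¬p2) is unit, so p2 = False.
The clause (¬p3) is unit, so p3 = False.
Now (p3) is unsatisfied and unit — conflict.
Undo p4 and try p4 = False.
The clause (p3) is unit, so p3 = True.
The clause (¬p1) is unit, so p1 = False.
The clause (¬p2) is unit, so p2 = False.
Now (p2) is unsatisfied and unit — conflict.
Both values of p4 lead to a conflict.

UNSATISFIABLE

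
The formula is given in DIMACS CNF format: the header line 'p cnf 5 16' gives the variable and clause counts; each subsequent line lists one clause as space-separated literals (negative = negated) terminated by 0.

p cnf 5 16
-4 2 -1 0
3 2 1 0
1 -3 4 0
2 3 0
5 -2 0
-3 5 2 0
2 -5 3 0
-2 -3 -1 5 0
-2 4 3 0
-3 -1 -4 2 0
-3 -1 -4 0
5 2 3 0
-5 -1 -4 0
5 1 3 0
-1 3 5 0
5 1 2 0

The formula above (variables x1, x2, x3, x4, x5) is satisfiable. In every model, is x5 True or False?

Suppose x5 = False.
Unit clause (¬x2) forces x2 = False.
Unit clause (x3) forces x3 = True.
But (¬x3) is also a unit clause — contradiction.
So every satisfying assignment has x5 = True.

True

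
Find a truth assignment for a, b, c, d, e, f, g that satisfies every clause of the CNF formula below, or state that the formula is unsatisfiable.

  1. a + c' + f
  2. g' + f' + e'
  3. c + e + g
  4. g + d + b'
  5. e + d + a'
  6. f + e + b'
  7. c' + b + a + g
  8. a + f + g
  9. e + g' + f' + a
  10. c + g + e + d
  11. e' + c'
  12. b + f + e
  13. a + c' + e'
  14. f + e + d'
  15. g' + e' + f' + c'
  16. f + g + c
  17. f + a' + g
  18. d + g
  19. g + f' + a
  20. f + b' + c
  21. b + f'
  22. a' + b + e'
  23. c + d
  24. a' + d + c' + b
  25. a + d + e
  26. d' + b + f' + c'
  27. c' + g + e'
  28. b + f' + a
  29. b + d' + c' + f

Try e = 1.
The clause (c') is unit, so c = 0.
The clause (d) is unit, so d = 1.
Try g = 1.
The clause (f') is unit, so f = 0.
The clause (b') is unit, so b = 0.
The clause (a') is unit, so a = 0.
All clauses are satisfied.

a: 0; b: 0; c: 0; d: 1; e: 1; f: 0; g: 1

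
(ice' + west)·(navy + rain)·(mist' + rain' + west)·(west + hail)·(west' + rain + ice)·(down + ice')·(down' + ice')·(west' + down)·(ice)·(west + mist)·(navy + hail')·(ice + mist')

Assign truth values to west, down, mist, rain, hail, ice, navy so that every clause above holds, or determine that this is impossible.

Unit clause (ice) forces ice = 1.
Unit clause (west) forces west = 1.
Unit clause (down) forces down = 1.
Now (down') is unsatisfied and unit — conflict.

UNSATISFIABLE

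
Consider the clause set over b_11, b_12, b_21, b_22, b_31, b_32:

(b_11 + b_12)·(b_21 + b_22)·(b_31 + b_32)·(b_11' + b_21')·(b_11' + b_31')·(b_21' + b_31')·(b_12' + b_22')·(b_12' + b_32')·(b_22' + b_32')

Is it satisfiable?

Unsatisfiable

Suppose b_11 = 1.
The clause (b_21') is unit, so b_21 = 0.
The clause (b_22) is unit, so b_22 = 1.
The clause (b_31') is unit, so b_31 = 0.
The clause (b_32) is unit, so b_32 = 1.
That conflicts with the unit clause (b_32').
That branch fails; take b_11 = 0 instead.
The clause (b_12) is unit, so b_12 = 1.
The clause (b_22') is unit, so b_22 = 0.
The clause (b_21) is unit, so b_21 = 1.
The clause (b_31') is unit, so b_31 = 0.
The clause (b_32) is unit, so b_32 = 1.
That conflicts with the unit clause (b_32').
Either choice for b_11 ends in contradiction.
No assignment satisfies every clause.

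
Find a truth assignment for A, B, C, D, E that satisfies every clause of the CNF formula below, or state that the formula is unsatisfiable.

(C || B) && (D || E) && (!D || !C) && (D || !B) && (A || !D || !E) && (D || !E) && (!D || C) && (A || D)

Case C = true:
The clause (!D) is unit, so D = false.
The clause (E) is unit, so E = true.
But (!E) is also a unit clause — contradiction.
So C must be the other value — set C = false.
The clause (B) is unit, so B = true.
The clause (D) is unit, so D = true.
But (!D) is also a unit clause — contradiction.
Either choice for C ends in contradiction.

UNSATISFIABLE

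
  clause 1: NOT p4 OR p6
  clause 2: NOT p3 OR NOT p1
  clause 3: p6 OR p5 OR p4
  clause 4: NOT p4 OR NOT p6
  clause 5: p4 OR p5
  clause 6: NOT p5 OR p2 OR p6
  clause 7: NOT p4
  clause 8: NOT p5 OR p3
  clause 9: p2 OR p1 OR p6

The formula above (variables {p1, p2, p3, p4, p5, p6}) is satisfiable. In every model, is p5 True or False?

Suppose p5 = false.
The clause (p4) is unit, so p4 = true.
Now (NOT p4) is unsatisfied and unit — conflict.
So every satisfying assignment has p5 = True.

True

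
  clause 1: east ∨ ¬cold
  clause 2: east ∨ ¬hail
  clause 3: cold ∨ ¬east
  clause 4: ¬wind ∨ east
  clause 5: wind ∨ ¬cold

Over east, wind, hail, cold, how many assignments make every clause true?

3

There are 2^4 = 16 truth assignments over (east, wind, hail, cold).
Check each against the 5 clauses (columns in the order east, wind, hail, cold):
  F F F F  ✓ satisfies all
  F F F T  ✗ fails (east ∨ ¬cold)
  F F T F  ✗ fails (east ∨ ¬hail)
  F F T T  ✗ fails (east ∨ ¬cold)
  F T F F  ✗ fails (¬wind ∨ east)
  F T F T  ✗ fails (east ∨ ¬cold)
  F T T F  ✗ fails (east ∨ ¬hail)
  F T T T  ✗ fails (east ∨ ¬cold)
  T F F F  ✗ fails (cold ∨ ¬east)
  T F F T  ✗ fails (wind ∨ ¬cold)
  T F T F  ✗ fails (cold ∨ ¬east)
  T F T T  ✗ fails (wind ∨ ¬cold)
  T T F F  ✗ fails (cold ∨ ¬east)
  T T F T  ✓ satisfies all
  T T T F  ✗ fails (cold ∨ ¬east)
  T T T T  ✓ satisfies all
3 of the 16 rows are models.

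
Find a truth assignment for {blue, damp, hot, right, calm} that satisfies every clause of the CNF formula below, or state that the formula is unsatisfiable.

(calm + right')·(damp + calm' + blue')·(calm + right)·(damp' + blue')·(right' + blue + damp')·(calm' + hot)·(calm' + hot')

UNSATISFIABLE

Try calm = 1.
(hot) alone gives hot = 1.
That conflicts with the unit clause (hot').
Undo calm and try calm = 0.
(right') alone gives right = 0.
That conflicts with the unit clause (right).
Both values of calm lead to a conflict.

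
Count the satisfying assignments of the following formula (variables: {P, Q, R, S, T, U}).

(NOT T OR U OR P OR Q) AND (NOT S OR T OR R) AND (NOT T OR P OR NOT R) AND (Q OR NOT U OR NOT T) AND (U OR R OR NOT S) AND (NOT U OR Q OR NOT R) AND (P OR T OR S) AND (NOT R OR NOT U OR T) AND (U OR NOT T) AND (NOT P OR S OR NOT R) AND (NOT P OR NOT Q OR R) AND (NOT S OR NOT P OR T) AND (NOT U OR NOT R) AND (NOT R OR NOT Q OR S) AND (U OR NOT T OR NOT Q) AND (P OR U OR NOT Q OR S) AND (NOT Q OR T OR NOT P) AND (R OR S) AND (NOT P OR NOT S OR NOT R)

3

There are 2^6 = 64 truth assignments over (P, Q, R, S, T, U).
Split on R. With R = true, the clauses containing R are satisfied and NOT R drops from the rest; 2 of the 2^5 = 32 assignments to the other variables satisfy what remains.
With R = false, by the same count on the reduced clause set, 1 assignment works.
Total: 2 + 1 = 3.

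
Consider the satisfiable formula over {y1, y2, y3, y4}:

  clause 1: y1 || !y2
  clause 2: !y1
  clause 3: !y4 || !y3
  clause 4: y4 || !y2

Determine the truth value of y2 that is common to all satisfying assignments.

Suppose y2 = true.
Unit clause (y1) forces y1 = true.
Now (!y1) is unsatisfied and unit — conflict.
So every satisfying assignment has y2 = False.

False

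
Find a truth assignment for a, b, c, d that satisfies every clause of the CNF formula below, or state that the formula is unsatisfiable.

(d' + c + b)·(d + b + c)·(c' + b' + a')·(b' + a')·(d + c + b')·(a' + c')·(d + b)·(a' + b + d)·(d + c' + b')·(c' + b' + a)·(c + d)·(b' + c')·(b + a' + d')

Suppose b = 0.
The clause (d) is unit, so d = 1.
The clause (c) is unit, so c = 1.
The clause (a') is unit, so a = 0.
This assignment satisfies each clause.

a: 0; b: 0; c: 1; d: 1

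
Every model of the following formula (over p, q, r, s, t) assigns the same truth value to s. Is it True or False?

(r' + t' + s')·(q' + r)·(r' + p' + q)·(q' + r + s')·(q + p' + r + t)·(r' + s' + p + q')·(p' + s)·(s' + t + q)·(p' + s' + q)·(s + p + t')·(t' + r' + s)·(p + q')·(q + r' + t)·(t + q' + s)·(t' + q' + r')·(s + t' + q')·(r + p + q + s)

True

Suppose s = 0.
(p') alone gives p = 0.
(t') alone gives t = 0.
(q') alone gives q = 0.
(r') alone gives r = 0.
That conflicts with the unit clause (r).
So every satisfying assignment has s = True.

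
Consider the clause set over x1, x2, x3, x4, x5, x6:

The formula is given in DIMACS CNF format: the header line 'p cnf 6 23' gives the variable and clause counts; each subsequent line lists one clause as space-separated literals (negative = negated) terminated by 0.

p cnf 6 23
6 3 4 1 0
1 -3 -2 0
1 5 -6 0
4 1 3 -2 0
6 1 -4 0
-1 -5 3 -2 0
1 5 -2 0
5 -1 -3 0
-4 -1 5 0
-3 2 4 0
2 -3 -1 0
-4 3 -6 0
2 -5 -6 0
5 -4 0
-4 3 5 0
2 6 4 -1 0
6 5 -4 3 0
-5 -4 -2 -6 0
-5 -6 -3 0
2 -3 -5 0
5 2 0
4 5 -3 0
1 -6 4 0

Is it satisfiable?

Yes, satisfiable

Case x5 = True:
Case x2 = True:
Case x1 = True:
Unit clause (x3) forces x3 = True.
Unit clause (¬x6) forces x6 = False.
All clauses hold; x4 can take either value.
A satisfying assignment: x1 ↦ True, x2 ↦ True, x3 ↦ True, x4 ↦ True, x5 ↦ True, x6 ↦ False.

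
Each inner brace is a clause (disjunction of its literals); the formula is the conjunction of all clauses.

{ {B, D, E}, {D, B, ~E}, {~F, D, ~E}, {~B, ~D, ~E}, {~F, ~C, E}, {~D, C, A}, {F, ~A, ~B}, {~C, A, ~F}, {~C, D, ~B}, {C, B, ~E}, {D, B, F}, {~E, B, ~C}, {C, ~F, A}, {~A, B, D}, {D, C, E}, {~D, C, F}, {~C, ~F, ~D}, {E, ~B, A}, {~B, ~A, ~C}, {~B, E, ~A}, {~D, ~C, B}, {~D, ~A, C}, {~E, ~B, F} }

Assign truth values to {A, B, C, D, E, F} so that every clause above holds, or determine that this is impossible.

UNSATISFIABLE

Try B = 1.
Try D = 0.
(~C) alone gives C = 0.
(E) alone gives E = 1.
(~F) alone gives F = 0.
That conflicts with the unit clause (F).
That branch fails; take D = 1 instead.
(~E) alone gives E = 0.
(A) alone gives A = 1.
That conflicts with the unit clause (~A).
Either choice for D ends in contradiction.
That branch fails; take B = 0 instead.
Try D = 1.
(~C) alone gives C = 0.
(A) alone gives A = 1.
That conflicts with the unit clause (~A).
That branch fails; take D = 0 instead.
(E) alone gives E = 1.
That conflicts with the unit clause (~E).
Either choice for D ends in contradiction.
Either choice for B ends in contradiction.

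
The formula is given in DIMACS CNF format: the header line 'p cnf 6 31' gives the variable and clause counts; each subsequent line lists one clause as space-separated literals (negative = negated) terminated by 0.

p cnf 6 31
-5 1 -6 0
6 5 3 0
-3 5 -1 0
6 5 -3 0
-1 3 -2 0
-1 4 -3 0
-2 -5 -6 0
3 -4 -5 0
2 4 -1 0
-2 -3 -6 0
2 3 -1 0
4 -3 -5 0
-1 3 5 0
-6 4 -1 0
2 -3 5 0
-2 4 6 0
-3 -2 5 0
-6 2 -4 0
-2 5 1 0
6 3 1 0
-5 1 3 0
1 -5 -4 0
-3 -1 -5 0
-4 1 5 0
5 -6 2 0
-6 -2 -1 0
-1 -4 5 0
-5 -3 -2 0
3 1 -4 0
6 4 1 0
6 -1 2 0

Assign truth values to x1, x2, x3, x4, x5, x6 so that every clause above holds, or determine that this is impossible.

UNSATISFIABLE

Case x5 = False:
Case x6 = True:
The clause (x2) is unit, so x2 = True.
The clause (¬x3) is unit, so x3 = False.
The clause (¬x1) is unit, so x1 = False.
But (x1) is also a unit clause — contradiction.
Undo x6 and try x6 = False.
The clause (x3) is unit, so x3 = True.
But (¬x3) is also a unit clause — contradiction.
Neither x6 = True nor x6 = False works.
Undo x5 and try x5 = True.
Case x1 = True:
The clause (¬x3) is unit, so x3 = False.
The clause (¬x2) is unit, so x2 = False.
But (x2) is also a unit clause — contradiction.
Undo x1 and try x1 = False.
The clause (¬x6) is unit, so x6 = False.
The clause (x3) is unit, so x3 = True.
The clause (x4) is unit, so x4 = True.
But (¬x4) is also a unit clause — contradiction.
Neither x1 = True nor x1 = False works.
Neither x5 = True nor x5 = False works.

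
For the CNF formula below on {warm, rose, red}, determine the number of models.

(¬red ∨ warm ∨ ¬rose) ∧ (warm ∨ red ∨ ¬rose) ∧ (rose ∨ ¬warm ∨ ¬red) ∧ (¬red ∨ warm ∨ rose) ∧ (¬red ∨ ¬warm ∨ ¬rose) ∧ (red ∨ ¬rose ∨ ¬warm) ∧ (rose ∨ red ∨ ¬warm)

There are 2^3 = 8 truth assignments over (warm, rose, red).
Split on rose. With rose = True, the clauses containing rose are satisfied and ¬rose drops from the rest; 0 of the 2^2 = 4 assignments to the other variables satisfy what remains.
With rose = False, by the same count on the reduced clause set, 1 assignment works.
(One model: warm=F, rose=F, red=F.)
Total: 0 + 1 = 1.

1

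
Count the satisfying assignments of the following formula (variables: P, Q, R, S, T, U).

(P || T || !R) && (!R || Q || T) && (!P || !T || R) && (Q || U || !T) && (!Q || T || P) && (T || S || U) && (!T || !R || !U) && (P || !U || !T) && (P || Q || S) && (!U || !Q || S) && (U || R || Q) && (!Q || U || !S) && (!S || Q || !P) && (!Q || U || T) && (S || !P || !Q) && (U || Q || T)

There are 2^6 = 64 truth assignments over (P, Q, R, S, T, U).
Split on T. With T = true, the clauses containing T are satisfied and !T drops from the rest; 2 of the 2^5 = 32 assignments to the other variables satisfy what remains.
With T = false, by the same count on the reduced clause set, 4 assignments work.
Total: 2 + 4 = 6.

6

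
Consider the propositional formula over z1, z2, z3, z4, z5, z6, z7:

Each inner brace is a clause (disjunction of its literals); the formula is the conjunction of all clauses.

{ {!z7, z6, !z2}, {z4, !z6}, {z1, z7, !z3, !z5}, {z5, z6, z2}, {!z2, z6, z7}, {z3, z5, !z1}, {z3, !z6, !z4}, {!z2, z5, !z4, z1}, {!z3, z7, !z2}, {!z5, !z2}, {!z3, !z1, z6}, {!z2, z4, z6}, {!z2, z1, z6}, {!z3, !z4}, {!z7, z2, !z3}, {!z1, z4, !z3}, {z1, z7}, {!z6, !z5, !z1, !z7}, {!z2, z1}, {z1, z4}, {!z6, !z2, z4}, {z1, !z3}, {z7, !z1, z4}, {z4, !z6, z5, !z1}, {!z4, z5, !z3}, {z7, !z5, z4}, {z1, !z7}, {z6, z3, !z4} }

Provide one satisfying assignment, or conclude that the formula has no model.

Suppose z4 = false.
(!z6) alone gives z6 = false.
(!z2) alone gives z2 = false.
(z5) alone gives z5 = true.
(z1) alone gives z1 = true.
(!z3) alone gives z3 = false.
(z7) alone gives z7 = true.
Every clause now holds.

z1: true, z2: false, z3: false, z4: false, z5: true, z6: false, z7: true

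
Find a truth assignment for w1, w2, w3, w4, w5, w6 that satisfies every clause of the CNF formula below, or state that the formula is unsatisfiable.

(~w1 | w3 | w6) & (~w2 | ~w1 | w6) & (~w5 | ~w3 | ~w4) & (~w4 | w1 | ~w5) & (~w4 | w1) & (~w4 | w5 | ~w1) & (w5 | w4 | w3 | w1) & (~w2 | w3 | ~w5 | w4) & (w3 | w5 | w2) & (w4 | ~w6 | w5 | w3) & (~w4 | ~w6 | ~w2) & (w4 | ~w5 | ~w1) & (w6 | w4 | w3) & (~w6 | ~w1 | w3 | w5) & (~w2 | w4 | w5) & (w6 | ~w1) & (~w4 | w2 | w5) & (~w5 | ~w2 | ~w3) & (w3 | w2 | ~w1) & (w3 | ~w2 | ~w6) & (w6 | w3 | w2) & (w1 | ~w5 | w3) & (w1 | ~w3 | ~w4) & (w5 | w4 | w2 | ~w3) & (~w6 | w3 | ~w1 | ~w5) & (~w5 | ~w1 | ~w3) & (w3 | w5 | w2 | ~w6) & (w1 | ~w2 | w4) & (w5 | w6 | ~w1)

w1=0,  w2=0,  w3=1,  w4=0,  w5=1,  w6=0

Case w4 = 0:
Case w5 = 1:
From the singleton clause (~w1), w1 = 0.
From the singleton clause (w3), w3 = 1.
From the singleton clause (~w2), w2 = 0.
No clause remains; w6 is free.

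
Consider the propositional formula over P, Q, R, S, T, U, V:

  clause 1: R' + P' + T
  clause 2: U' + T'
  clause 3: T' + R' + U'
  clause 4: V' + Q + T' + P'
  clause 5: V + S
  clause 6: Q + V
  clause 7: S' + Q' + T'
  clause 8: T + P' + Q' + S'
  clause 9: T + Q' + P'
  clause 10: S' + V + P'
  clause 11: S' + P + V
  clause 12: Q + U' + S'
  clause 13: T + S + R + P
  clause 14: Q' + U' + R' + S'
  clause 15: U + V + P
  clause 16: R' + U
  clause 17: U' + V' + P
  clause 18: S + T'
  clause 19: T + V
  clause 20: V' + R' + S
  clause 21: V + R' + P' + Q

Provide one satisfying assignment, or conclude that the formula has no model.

P ↦ 0; Q ↦ 1; R ↦ 0; S ↦ 1; T ↦ 0; U ↦ 0; V ↦ 1

Try U = 0.
The clause (R') is unit, so R = 0.
Try V = 1.
Try S = 1.
Try Q = 1.
The clause (T') is unit, so T = 0.
The clause (P') is unit, so P = 0.
Every clause now holds.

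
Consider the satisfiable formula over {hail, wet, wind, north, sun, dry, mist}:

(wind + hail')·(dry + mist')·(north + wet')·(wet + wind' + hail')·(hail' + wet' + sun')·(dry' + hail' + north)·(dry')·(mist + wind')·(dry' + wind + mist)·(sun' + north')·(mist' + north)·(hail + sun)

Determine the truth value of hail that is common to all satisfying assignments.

False

Suppose hail = 1.
(wind) alone gives wind = 1.
(wet) alone gives wet = 1.
(north) alone gives north = 1.
(sun') alone gives sun = 0.
(dry') alone gives dry = 0.
(mist') alone gives mist = 0.
That conflicts with the unit clause (mist).
So every satisfying assignment has hail = False.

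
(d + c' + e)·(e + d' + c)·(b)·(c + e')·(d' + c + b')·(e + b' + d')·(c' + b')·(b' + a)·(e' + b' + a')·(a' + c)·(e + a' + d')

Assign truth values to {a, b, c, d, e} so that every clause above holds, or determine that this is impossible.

From the singleton clause (b), b = 1.
From the singleton clause (c'), c = 0.
From the singleton clause (e'), e = 0.
From the singleton clause (d'), d = 0.
From the singleton clause (a), a = 1.
That conflicts with the unit clause (a').

UNSATISFIABLE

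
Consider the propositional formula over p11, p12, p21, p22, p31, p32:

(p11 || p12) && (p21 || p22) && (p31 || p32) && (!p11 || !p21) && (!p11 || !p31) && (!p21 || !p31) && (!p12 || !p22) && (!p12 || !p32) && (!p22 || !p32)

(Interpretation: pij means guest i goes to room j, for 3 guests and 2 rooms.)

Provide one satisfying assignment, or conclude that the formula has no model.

UNSATISFIABLE

Case p11 = true:
(!p21) alone gives p21 = false.
(p22) alone gives p22 = true.
(!p31) alone gives p31 = false.
(p32) alone gives p32 = true.
Now (!p32) is unsatisfied and unit — conflict.
So p11 must be the other value — set p11 = false.
(p12) alone gives p12 = true.
(!p22) alone gives p22 = false.
(p21) alone gives p21 = true.
(!p31) alone gives p31 = false.
(p32) alone gives p32 = true.
Now (!p32) is unsatisfied and unit — conflict.
Neither p11 = true nor p11 = false works.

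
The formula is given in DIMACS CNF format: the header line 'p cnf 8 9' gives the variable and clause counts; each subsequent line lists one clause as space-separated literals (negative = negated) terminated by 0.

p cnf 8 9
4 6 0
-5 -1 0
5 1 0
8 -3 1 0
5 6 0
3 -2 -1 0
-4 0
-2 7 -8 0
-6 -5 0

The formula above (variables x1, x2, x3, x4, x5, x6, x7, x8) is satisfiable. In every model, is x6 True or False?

True

Suppose x6 = False.
Unit clause (x4) forces x4 = True.
Now (¬x4) is unsatisfied and unit — conflict.
So every satisfying assignment has x6 = True.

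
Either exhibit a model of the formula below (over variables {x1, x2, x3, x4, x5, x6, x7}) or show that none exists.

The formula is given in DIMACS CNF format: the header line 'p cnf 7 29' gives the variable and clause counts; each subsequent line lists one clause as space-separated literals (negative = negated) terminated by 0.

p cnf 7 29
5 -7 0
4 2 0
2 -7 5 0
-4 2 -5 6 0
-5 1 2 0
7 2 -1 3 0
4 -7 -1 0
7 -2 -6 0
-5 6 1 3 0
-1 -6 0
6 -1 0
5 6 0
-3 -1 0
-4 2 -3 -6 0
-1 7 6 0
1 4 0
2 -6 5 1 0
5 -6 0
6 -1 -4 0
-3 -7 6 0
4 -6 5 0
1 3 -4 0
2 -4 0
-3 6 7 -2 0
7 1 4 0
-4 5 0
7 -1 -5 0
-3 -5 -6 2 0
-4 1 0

Suppose x5 = True.
Suppose x4 = True.
The clause (x2) is unit, so x2 = True.
The clause (x1) is unit, so x1 = True.
The clause (¬x6) is unit, so x6 = False.
Now (x6) is unsatisfied and unit — conflict.
That branch fails; take x4 = False instead.
The clause (x2) is unit, so x2 = True.
The clause (x1) is unit, so x1 = True.
The clause (¬x7) is unit, so x7 = False.
Now (x7) is unsatisfied and unit — conflict.
Either choice for x4 ends in contradiction.
That branch fails; take x5 = False instead.
The clause (¬x7) is unit, so x7 = False.
The clause (x6) is unit, so x6 = True.
Now (¬x6) is unsatisfied and unit — conflict.
Either choice for x5 ends in contradiction.

UNSATISFIABLE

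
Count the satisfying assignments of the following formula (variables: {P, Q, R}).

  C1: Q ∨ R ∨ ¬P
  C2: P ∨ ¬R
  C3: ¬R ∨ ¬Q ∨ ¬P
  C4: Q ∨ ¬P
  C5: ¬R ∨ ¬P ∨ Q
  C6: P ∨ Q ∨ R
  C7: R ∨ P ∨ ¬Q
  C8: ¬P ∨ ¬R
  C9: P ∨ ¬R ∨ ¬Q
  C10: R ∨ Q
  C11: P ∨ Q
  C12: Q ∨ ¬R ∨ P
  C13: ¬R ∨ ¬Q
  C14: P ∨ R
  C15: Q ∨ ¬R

There are 2^3 = 8 truth assignments over (P, Q, R).
Check each against the 15 clauses (columns in the order P, Q, R):
  F F F  ✗ fails (P ∨ Q ∨ R)
  F F T  ✗ fails (P ∨ ¬R)
  F T F  ✗ fails (R ∨ P ∨ ¬Q)
  F T T  ✗ fails (P ∨ ¬R)
  T F F  ✗ fails (Q ∨ R ∨ ¬P)
  T F T  ✗ fails (Q ∨ ¬P)
  T T F  ✓ satisfies all
  T T T  ✗ fails (¬R ∨ ¬Q ∨ ¬P)
1 of the 8 rows is a model.

1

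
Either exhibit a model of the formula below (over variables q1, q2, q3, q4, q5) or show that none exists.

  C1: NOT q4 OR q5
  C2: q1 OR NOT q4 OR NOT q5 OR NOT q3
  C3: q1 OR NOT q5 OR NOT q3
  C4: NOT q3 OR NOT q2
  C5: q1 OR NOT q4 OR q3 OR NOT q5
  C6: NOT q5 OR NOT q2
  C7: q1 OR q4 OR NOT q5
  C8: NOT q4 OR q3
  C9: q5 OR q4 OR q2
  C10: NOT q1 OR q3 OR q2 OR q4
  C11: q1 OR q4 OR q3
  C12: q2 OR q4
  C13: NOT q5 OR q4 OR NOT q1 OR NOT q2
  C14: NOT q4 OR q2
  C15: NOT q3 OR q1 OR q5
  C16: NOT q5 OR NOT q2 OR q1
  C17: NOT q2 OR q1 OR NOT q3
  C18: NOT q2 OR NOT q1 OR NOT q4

Case q4 = false:
The clause (q2) is unit, so q2 = true.
The clause (NOT q3) is unit, so q3 = false.
The clause (NOT q5) is unit, so q5 = false.
The clause (q1) is unit, so q1 = true.
Every clause now holds.

q1=true; q2=true; q3=false; q4=false; q5=false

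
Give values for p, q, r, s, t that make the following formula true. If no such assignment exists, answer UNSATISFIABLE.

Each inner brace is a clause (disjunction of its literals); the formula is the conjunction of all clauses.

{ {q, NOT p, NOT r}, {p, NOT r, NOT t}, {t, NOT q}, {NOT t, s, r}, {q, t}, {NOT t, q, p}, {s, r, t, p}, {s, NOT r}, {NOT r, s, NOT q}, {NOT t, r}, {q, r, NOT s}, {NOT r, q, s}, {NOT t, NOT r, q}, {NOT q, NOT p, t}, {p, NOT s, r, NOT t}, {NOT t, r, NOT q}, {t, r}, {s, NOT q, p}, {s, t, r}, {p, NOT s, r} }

p: true, q: true, r: true, s: true, t: true

Case t = true:
The clause (r) is unit, so r = true.
The clause (p) is unit, so p = true.
The clause (q) is unit, so q = true.
The clause (s) is unit, so s = true.
All clauses are satisfied.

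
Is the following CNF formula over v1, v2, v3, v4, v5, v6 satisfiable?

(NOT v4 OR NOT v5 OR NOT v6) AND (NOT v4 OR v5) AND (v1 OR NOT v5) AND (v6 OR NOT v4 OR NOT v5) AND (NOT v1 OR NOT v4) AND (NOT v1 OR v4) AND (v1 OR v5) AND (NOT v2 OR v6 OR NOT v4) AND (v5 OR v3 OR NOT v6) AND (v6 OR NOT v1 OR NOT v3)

No, unsatisfiable

Suppose v4 = false.
From the singleton clause (NOT v1), v1 = false.
From the singleton clause (NOT v5), v5 = false.
That conflicts with the unit clause (v5).
Backtrack on v4: now try v4 = true.
From the singleton clause (v5), v5 = true.
From the singleton clause (NOT v6), v6 = false.
That conflicts with the unit clause (v6).
Either choice for v4 ends in contradiction.
No assignment satisfies every clause.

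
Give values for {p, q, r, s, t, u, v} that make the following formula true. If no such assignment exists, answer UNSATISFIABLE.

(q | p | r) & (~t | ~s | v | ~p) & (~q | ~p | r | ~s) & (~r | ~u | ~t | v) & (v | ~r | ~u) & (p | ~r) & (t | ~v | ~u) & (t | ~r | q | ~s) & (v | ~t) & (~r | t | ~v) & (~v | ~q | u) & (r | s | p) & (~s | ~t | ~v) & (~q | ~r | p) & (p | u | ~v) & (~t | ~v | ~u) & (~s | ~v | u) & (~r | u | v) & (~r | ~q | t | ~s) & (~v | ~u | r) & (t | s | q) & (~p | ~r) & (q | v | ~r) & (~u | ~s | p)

p ↦ 1, q ↦ 1, r ↦ 0, s ↦ 0, t ↦ 0, u ↦ 0, v ↦ 0

Case p = 1:
Unit clause (~r) forces r = 0.
Case q = 1:
Unit clause (~s) forces s = 0.
Case v = 0:
Unit clause (~t) forces t = 0.
All clauses hold; u can take either value.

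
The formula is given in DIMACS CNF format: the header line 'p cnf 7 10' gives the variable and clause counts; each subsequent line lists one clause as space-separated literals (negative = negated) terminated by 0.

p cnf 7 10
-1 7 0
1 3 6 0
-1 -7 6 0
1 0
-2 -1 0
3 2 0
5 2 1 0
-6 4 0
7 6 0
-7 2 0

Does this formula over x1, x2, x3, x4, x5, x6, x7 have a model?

From the singleton clause (x1), x1 = True.
From the singleton clause (x7), x7 = True.
From the singleton clause (x6), x6 = True.
From the singleton clause (¬x2), x2 = False.
But (x2) is also a unit clause — contradiction.
No assignment satisfies every clause.

No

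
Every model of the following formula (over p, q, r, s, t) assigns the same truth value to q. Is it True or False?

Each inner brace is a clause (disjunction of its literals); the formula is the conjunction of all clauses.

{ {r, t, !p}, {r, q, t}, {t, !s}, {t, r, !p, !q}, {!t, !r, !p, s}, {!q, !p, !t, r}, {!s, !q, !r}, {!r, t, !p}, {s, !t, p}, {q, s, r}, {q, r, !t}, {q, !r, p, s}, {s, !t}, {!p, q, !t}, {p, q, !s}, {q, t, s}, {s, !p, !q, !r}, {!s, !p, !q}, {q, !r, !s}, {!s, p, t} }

Suppose q = false.
Try r = true.
(!s) alone gives s = false.
(p) alone gives p = true.
(!t) alone gives t = false.
But (t) is also a unit clause — contradiction.
Backtrack on r: now try r = false.
(t) alone gives t = true.
But (!t) is also a unit clause — contradiction.
Both values of r lead to a conflict.
So every satisfying assignment has q = True.

True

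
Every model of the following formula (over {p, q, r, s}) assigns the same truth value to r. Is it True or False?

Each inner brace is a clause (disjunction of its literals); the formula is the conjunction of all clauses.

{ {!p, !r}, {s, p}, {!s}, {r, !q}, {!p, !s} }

False

Suppose r = true.
(!p) alone gives p = false.
(s) alone gives s = true.
That conflicts with the unit clause (!s).
So every satisfying assignment has r = False.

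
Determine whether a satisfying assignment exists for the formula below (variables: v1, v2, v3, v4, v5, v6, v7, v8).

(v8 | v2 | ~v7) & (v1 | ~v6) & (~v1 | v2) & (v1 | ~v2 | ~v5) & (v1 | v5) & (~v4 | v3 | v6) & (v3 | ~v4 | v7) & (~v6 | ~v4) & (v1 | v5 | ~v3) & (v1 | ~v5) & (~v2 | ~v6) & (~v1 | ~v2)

Suppose v1 = 1.
From the singleton clause (v2), v2 = 1.
Now (~v2) is unsatisfied and unit — conflict.
That branch fails; take v1 = 0 instead.
From the singleton clause (~v6), v6 = 0.
From the singleton clause (v5), v5 = 1.
Now (~v5) is unsatisfied and unit — conflict.
Both values of v1 lead to a conflict.
No assignment satisfies every clause.

No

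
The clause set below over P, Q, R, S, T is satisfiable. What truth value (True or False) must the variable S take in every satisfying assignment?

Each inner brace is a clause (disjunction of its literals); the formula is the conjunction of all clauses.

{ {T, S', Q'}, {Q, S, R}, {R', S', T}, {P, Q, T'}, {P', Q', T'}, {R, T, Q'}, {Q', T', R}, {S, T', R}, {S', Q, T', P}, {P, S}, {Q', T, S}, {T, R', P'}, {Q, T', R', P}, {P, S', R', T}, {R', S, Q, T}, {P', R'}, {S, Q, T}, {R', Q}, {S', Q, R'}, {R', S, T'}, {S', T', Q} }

Suppose S = 0.
(P) alone gives P = 1.
(R') alone gives R = 0.
(Q) alone gives Q = 1.
(T') alone gives T = 0.
Now (T) is unsatisfied and unit — conflict.
So every satisfying assignment has S = True.

True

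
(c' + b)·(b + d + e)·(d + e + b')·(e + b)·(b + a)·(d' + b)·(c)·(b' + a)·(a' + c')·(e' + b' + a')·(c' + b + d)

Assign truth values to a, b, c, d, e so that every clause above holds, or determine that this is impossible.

The clause (c) is unit, so c = 1.
The clause (b) is unit, so b = 1.
The clause (a) is unit, so a = 1.
That conflicts with the unit clause (a').

UNSATISFIABLE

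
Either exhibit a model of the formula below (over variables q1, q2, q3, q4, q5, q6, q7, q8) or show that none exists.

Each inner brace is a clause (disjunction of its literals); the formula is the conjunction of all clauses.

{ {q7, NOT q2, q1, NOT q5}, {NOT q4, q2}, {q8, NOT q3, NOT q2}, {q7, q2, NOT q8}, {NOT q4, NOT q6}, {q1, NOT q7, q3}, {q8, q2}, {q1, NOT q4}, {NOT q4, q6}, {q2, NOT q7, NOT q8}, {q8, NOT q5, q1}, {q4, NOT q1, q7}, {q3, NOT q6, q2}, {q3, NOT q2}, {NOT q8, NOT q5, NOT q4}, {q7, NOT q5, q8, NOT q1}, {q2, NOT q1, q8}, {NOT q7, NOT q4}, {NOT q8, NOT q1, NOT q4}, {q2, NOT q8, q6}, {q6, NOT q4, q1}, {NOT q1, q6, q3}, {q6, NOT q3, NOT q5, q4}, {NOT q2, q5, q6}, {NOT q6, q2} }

Case q4 = false:
Case q8 = true:
Case q7 = true:
The clause (q2) is unit, so q2 = true.
The clause (q3) is unit, so q3 = true.
Case q6 = true:
No clause remains; q1, q5 are free.

q1=false; q2=true; q3=true; q4=false; q5=false; q6=true; q7=true; q8=true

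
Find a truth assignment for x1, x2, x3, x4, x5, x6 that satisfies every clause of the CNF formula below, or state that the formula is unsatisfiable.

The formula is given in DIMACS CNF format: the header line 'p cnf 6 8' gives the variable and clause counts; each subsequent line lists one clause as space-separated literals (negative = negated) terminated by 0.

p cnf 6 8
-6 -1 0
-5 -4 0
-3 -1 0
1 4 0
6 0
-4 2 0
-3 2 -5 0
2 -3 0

x1: False; x2: True; x3: False; x4: True; x5: False; x6: True

From the singleton clause (x6), x6 = True.
From the singleton clause (¬x1), x1 = False.
From the singleton clause (x4), x4 = True.
From the singleton clause (¬x5), x5 = False.
From the singleton clause (x2), x2 = True.
Every clause is now satisfied; x3 is unconstrained.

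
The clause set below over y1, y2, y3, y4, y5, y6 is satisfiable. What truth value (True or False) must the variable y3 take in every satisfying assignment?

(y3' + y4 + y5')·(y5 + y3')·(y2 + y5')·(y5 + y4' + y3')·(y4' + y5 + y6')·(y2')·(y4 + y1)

False

Suppose y3 = 1.
(y5) alone gives y5 = 1.
(y4) alone gives y4 = 1.
(y2) alone gives y2 = 1.
But (y2') is also a unit clause — contradiction.
So every satisfying assignment has y3 = False.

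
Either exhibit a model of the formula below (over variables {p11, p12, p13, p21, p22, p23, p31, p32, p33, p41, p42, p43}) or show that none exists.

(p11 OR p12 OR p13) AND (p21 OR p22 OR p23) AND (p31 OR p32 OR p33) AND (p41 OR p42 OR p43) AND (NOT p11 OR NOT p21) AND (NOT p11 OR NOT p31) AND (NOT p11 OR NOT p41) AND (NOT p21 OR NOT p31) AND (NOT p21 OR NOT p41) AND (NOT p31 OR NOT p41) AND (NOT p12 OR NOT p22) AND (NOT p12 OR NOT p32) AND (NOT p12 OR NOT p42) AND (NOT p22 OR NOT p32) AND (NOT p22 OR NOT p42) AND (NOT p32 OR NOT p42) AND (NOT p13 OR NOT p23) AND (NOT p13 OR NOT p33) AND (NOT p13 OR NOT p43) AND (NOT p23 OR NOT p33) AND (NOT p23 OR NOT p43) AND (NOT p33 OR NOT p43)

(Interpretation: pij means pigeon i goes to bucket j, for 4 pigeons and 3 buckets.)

Case p11 = false:
Case p12 = true:
(NOT p22) alone gives p22 = false.
(NOT p32) alone gives p32 = false.
(NOT p42) alone gives p42 = false.
Case p21 = true:
(NOT p31) alone gives p31 = false.
(p33) alone gives p33 = true.
(NOT p41) alone gives p41 = false.
(p43) alone gives p43 = true.
But (NOT p43) is also a unit clause — contradiction.
Undo p21 and try p21 = false.
(p23) alone gives p23 = true.
(NOT p13) alone gives p13 = false.
(NOT p33) alone gives p33 = false.
(p31) alone gives p31 = true.
(NOT p41) alone gives p41 = false.
(p43) alone gives p43 = true.
But (NOT p43) is also a unit clause — contradiction.
Both values of p21 lead to a conflict.
Undo p12 and try p12 = false.
(p13) alone gives p13 = true.
(NOT p23) alone gives p23 = false.
(NOT p33) alone gives p33 = false.
(NOT p43) alone gives p43 = false.
Case p21 = true:
(NOT p31) alone gives p31 = false.
(p32) alone gives p32 = true.
(NOT p41) alone gives p41 = false.
(p42) alone gives p42 = true.
But (NOT p42) is also a unit clause — contradiction.
Undo p21 and try p21 = false.
(p22) alone gives p22 = true.
(NOT p32) alone gives p32 = false.
(p31) alone gives p31 = true.
(NOT p41) alone gives p41 = false.
(p42) alone gives p42 = true.
But (NOT p42) is also a unit clause — contradiction.
Both values of p21 lead to a conflict.
Both values of p12 lead to a conflict.
Undo p11 and try p11 = true.
(NOT p21) alone gives p21 = false.
(NOT p31) alone gives p31 = false.
(NOT p41) alone gives p41 = false.
Case p22 = true:
(NOT p12) alone gives p12 = false.
(NOT p32) alone gives p32 = false.
(p33) alone gives p33 = true.
(NOT p42) alone gives p42 = false.
(p43) alone gives p43 = true.
But (NOT p43) is also a unit clause — contradiction.
Undo p22 and try p22 = false.
(p23) alone gives p23 = true.
(NOT p13) alone gives p13 = false.
(NOT p33) alone gives p33 = false.
(p32) alone gives p32 = true.
(NOT p12) alone gives p12 = false.
(NOT p42) alone gives p42 = false.
(p43) alone gives p43 = true.
But (NOT p43) is also a unit clause — contradiction.
Both values of p22 lead to a conflict.
Both values of p11 lead to a conflict.

UNSATISFIABLE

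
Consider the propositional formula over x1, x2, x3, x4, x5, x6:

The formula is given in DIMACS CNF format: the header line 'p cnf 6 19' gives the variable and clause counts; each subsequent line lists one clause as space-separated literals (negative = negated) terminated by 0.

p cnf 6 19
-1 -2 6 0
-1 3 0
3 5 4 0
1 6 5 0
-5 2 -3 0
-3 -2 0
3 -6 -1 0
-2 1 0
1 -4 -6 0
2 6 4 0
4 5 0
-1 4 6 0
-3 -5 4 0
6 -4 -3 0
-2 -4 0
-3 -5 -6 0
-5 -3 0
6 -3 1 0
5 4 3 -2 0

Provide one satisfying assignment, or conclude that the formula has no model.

Suppose x1 = False.
(¬x2) alone gives x2 = False.
Suppose x6 = True.
(¬x4) alone gives x4 = False.
(x5) alone gives x5 = True.
(¬x3) alone gives x3 = False.
This assignment satisfies each clause.

x1: False; x2: False; x3: False; x4: False; x5: True; x6: True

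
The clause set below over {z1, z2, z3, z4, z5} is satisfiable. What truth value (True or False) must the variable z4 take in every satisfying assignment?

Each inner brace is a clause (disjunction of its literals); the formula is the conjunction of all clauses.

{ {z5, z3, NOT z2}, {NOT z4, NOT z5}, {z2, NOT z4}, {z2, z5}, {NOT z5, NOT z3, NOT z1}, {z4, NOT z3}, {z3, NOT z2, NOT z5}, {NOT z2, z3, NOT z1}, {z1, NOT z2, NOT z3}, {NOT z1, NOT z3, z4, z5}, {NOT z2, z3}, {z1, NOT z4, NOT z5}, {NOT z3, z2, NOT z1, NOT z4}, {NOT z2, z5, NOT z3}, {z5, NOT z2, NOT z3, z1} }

False

Suppose z4 = true.
(NOT z5) alone gives z5 = false.
(z2) alone gives z2 = true.
(z3) alone gives z3 = true.
But (NOT z3) is also a unit clause — contradiction.
So every satisfying assignment has z4 = False.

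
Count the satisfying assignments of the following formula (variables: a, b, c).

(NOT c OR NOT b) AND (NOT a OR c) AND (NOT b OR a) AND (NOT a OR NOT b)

There are 2^3 = 8 truth assignments over (a, b, c).
Check each against the 4 clauses (columns in the order a, b, c):
  F F F  ✓ satisfies all
  F F T  ✓ satisfies all
  F T F  ✗ fails (NOT b OR a)
  F T T  ✗ fails (NOT c OR NOT b)
  T F F  ✗ fails (NOT a OR c)
  T F T  ✓ satisfies all
  T T F  ✗ fails (NOT a OR c)
  T T T  ✗ fails (NOT c OR NOT b)
3 of the 8 rows are models.

3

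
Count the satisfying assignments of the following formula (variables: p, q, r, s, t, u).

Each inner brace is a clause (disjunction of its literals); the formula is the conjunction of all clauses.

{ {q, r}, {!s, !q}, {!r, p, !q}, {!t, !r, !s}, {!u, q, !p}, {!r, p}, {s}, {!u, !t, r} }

There are 2^6 = 64 truth assignments over (p, q, r, s, t, u).
Split on r. With r = true, the clauses containing r are satisfied and !r drops from the rest; 1 of the 2^5 = 32 assignments to the other variables satisfy what remains.
With r = false, by the same count on the reduced clause set, 0 assignments work.
(One model: p=T, q=F, r=T, s=T, t=F, u=F.)
Total: 1 + 0 = 1.

1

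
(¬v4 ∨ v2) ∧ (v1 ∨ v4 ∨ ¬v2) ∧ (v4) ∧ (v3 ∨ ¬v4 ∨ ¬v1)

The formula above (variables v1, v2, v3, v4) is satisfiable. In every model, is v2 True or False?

Suppose v2 = False.
Unit clause (¬v4) forces v4 = False.
That conflicts with the unit clause (v4).
So every satisfying assignment has v2 = True.

True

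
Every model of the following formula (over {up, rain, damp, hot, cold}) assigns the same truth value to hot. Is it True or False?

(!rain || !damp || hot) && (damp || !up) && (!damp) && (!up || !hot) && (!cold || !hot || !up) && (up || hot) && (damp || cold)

True

Suppose hot = false.
(!damp) alone gives damp = false.
(!up) alone gives up = false.
Now (up) is unsatisfied and unit — conflict.
So every satisfying assignment has hot = True.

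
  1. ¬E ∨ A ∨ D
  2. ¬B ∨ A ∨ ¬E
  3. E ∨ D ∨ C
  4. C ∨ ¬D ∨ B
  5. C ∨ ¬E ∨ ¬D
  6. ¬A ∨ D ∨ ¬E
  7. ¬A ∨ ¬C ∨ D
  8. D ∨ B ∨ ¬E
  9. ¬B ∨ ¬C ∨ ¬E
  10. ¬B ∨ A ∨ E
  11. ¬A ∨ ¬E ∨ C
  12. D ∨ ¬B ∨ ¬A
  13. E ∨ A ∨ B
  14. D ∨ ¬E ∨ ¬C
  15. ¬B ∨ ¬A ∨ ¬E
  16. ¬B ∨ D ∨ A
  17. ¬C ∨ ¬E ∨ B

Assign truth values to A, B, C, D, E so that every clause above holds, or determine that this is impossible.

Suppose E = False.
Suppose D = True.
Suppose C = False.
From the singleton clause (B), B = True.
From the singleton clause (A), A = True.
This assignment satisfies each clause.

A=True,  B=True,  C=False,  D=True,  E=False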